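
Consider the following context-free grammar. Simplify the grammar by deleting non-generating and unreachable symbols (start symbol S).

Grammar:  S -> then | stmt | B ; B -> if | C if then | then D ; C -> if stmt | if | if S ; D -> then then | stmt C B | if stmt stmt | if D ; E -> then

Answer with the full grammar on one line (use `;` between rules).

S -> then | stmt | B; B -> if | C if then | then D; C -> if stmt | if | if S; D -> then then | stmt C B | if stmt stmt | if D

Generating nonterminals: {B, C, D, E, S}.
Reachable from S after that: {B, C, D, S}.
Removed useless symbols: {E} and every production mentioning them.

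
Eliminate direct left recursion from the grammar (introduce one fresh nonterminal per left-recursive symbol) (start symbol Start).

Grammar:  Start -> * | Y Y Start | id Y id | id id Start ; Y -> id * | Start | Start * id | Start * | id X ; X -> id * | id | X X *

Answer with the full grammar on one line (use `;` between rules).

Start -> * | Y Y Start | id Y id | id id Start; Y -> id * | Start | Start * id | Start * | id X; X -> id * X1 | id X1; X1 -> X * X1 | ε

Directly left-recursive nonterminal: X.
For X: α = {X *}, β = {id *, id}. Rewrite as X → β X1 and X1 → α X1 | ε.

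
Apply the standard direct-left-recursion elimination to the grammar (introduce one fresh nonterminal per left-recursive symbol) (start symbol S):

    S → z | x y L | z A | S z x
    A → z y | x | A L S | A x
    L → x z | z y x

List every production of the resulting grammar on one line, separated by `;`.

S, A are directly left-recursive.
For S: α = {z x}, β = {z, x y L, z A}. Rewrite as S → β S' and S' → α S' | ε.
For A: α = {L S, x}, β = {z y, x}. Rewrite as A → β A' and A' → α A' | ε.

S → z S' | x y L S' | z A S'; A → z y A' | x A'; L → x z | z y x; S' → z x S' | ε; A' → L S A' | x A' | ε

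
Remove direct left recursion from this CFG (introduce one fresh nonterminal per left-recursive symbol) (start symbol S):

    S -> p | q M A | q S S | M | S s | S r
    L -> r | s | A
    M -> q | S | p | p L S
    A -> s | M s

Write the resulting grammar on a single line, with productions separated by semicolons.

Left recursion appears on S.
For S: α = {s, r}, β = {p, q M A, q S S, M}. Rewrite as S → β S' and S' → α S' | ε.

S -> p S' | q M A S' | q S S S' | M S'; L -> r | s | A; M -> q | S | p | p L S; A -> s | M s; S' -> s S' | r S' | ε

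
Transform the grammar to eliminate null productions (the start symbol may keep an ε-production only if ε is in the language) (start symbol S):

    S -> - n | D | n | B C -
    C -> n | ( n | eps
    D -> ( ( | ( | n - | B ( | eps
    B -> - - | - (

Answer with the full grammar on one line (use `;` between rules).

S -> - n | D | n | B C - | B - | eps; C -> n | ( n; D -> ( ( | ( | n - | B (; B -> - - | - (

The nullable symbols are {C, D, S}.
ε ∈ L(G) since S is nullable, so keep S → ε.
Expand every rule over subsets of its nullable positions: S → B C - gives B C - | B -.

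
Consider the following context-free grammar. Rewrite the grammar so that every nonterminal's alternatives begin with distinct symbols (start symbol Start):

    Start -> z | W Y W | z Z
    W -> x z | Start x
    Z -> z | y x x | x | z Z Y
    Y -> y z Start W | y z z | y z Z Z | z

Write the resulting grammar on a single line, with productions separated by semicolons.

Start has alternatives sharing prefix 'z': factor to Start → z Start1 with Start1 → ε | Z.
Z has alternatives sharing prefix 'z': factor to Z → z Z1 with Z1 → ε | Z Y.
Y has alternatives sharing prefix 'y z': factor to Y → y z Y1 with Y1 → Start W | z | Z Z.

Start -> W Y W | z Start1; W -> x z | Start x; Z -> y x x | x | z Z1; Y -> z | y z Y1; Start1 -> ε | Z; Z1 -> ε | Z Y; Y1 -> Start W | z | Z Z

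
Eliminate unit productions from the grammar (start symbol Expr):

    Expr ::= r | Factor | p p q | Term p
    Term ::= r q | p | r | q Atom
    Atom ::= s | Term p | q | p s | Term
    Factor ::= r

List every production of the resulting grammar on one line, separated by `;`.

Unit pairs: Atom ⇒* {Term}; Expr ⇒* {Factor}.
For every A with A ⇒* B via unit rules, add B's non-unit alternatives to A; then delete every rule of the form X → Y.

Expr ::= r | p p q | Term p; Term ::= r q | p | r | q Atom; Atom ::= r q | p | r | q Atom | s | Term p | q | p s; Factor ::= r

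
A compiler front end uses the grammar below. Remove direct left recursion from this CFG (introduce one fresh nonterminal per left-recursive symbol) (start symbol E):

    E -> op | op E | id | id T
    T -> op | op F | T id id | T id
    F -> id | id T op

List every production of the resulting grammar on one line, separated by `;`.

T is directly left-recursive.
For T: α = {id id, id}, β = {op, op F}. Rewrite as T → β T' and T' → α T' | ε.

E -> op | op E | id | id T; T -> op T' | op F T'; F -> id | id T op; T' -> id id T' | id T' | ε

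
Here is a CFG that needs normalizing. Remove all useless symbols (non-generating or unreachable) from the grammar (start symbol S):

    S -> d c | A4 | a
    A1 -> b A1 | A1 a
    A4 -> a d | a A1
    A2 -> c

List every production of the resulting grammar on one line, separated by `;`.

Generating nonterminals: {A2, A4, S}.
Reachable from S after that: {A4, S}.
Removed useless symbols: {A1, A2} and every production mentioning them.

S -> d c | A4 | a; A4 -> a d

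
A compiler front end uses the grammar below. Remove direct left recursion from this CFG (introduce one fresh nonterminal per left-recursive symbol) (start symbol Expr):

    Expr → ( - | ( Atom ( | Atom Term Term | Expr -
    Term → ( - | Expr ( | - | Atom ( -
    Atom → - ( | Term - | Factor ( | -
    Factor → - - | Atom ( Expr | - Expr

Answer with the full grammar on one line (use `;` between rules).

Expr → ( - Expr1 | ( Atom ( Expr1 | Atom Term Term Expr1; Term → ( - | Expr ( | - | Atom ( -; Atom → - ( | Term - | Factor ( | -; Factor → - - | Atom ( Expr | - Expr; Expr1 → - Expr1 | ε

Directly left-recursive nonterminal: Expr.
For Expr: α = {-}, β = {( -, ( Atom (, Atom Term Term}. Rewrite as Expr → β Expr1 and Expr1 → α Expr1 | ε.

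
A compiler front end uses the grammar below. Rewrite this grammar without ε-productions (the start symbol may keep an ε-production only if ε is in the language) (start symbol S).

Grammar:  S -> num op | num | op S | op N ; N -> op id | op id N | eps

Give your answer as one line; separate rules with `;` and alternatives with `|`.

S -> num op | num | op S | op N | op; N -> op id | op id N

Nullable set = {N}.
ε ∉ L(G), so no ε-production is kept.
For each production, add variants omitting each subset of nullable occurrences: S → op N gives op N | op.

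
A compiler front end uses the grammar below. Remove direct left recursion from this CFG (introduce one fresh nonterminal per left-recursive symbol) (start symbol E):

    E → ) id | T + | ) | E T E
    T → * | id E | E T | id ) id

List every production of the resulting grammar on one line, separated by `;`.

E is directly left-recursive.
For E: α = {T E}, β = {) id, T +, )}. Rewrite as E → β E' and E' → α E' | ε.

E → ) id E' | T + E' | ) E'; T → * | id E | E T | id ) id; E' → T E E' | eps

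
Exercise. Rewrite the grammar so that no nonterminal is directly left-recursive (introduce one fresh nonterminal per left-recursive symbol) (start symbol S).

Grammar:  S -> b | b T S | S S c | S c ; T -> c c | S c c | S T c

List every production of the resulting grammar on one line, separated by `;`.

Directly left-recursive nonterminal: S.
For S: α = {S c, c}, β = {b, b T S}. Rewrite as S → β S' and S' → α S' | ε.

S -> b S' | b T S S'; T -> c c | S c c | S T c; S' -> S c S' | c S' | eps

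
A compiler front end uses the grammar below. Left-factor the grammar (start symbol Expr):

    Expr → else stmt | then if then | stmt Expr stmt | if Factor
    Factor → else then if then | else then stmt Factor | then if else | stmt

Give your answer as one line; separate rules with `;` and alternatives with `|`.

Expr → else stmt | then if then | stmt Expr stmt | if Factor; Factor → then if else | stmt | else then Factor1; Factor1 → if then | stmt Factor

Factor has alternatives sharing prefix 'else then': factor to Factor → else then Factor1 with Factor1 → if then | stmt Factor.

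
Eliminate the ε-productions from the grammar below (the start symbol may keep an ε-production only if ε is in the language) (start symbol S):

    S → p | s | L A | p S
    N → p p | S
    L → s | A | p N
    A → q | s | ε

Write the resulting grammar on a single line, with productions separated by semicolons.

The nullable symbols are {A, L, N, S}.
ε ∈ L(G) since S is nullable, so keep S → ε.
Add the nullable-subset variants: S → L A gives L A | L | A. L → p N gives p N | p.

S → p | s | L A | L | A | p S | ε; N → p p | S; L → s | A | p N | p; A → q | s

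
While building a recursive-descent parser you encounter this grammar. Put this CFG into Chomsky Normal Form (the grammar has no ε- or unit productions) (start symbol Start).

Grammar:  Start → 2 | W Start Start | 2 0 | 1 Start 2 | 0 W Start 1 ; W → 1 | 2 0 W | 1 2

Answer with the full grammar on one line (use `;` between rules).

Start → 2 | W Y1 | X1 X2 | X3 Y2 | X2 Y3; W → 1 | X1 Y5 | X3 X1; X1 → 2; X2 → 0; X3 → 1; Y1 → Start Start; Y2 → Start X1; Y3 → W Y4; Y4 → Start X3; Y5 → X2 W

Introduce a nonterminal for each terminal appearing in a rule of length ≥ 2: X1 → 2, X2 → 0, X3 → 1.
Binarize each right-hand side of length ≥ 3 by chaining fresh nonterminals (Y1, Y2, …): affected rules were Start → W Start Start; Start → X3 Start X1; Start → X2 W Start X3; W → X1 X2 W.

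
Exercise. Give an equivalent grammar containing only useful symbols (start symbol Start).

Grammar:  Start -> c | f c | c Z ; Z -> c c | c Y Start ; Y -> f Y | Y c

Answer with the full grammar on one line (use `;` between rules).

Generating nonterminals: {Start, Z}.
Reachable from Start after that: {Start, Z}.
Removed useless symbols: {Y} and every production mentioning them.

Start -> c | f c | c Z; Z -> c c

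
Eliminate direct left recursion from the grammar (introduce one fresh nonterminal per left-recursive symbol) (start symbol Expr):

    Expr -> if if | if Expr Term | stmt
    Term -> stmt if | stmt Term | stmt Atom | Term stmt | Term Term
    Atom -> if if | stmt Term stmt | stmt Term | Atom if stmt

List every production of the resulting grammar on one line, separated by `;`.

Left recursion appears on Term, Atom.
For Term: α = {stmt, Term}, β = {stmt if, stmt Term, stmt Atom}. Rewrite as Term → β Term1 and Term1 → α Term1 | ε.
For Atom: α = {if stmt}, β = {if if, stmt Term stmt, stmt Term}. Rewrite as Atom → β Atom1 and Atom1 → α Atom1 | ε.

Expr -> if if | if Expr Term | stmt; Term -> stmt if Term1 | stmt Term Term1 | stmt Atom Term1; Atom -> if if Atom1 | stmt Term stmt Atom1 | stmt Term Atom1; Term1 -> stmt Term1 | Term Term1 | ε; Atom1 -> if stmt Atom1 | ε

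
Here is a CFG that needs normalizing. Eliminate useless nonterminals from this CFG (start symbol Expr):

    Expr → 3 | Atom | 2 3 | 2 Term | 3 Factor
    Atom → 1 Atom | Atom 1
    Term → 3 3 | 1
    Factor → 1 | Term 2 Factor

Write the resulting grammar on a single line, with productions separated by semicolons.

Expr → 3 | 2 3 | 2 Term | 3 Factor; Term → 3 3 | 1; Factor → 1 | Term 2 Factor

Generating nonterminals: {Expr, Factor, Term}.
Reachable from Expr after that: {Expr, Factor, Term}.
Removed useless symbols: {Atom} and every production mentioning them.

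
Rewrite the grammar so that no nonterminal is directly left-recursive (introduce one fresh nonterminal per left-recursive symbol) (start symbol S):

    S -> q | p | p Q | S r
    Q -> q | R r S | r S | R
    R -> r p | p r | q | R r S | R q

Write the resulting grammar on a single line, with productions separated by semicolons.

S -> q S' | p S' | p Q S'; Q -> q | R r S | r S | R; R -> r p R' | p r R' | q R'; S' -> r S' | ε; R' -> r S R' | q R' | ε

Left recursion appears on S, R.
For S: α = {r}, β = {q, p, p Q}. Rewrite as S → β S' and S' → α S' | ε.
For R: α = {r S, q}, β = {r p, p r, q}. Rewrite as R → β R' and R' → α R' | ε.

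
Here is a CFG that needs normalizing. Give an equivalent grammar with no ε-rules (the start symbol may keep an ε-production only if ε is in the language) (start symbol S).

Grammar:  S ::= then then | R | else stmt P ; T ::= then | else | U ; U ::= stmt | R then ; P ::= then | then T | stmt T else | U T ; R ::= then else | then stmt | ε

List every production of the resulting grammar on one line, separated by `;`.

S ::= then then | R | else stmt P | ε; T ::= then | else | U; U ::= stmt | R then | then; P ::= then | then T | stmt T else | U T; R ::= then else | then stmt

Nullable set = {R, S}.
ε ∈ L(G) since S is nullable, so keep S → ε.
Expand every rule over subsets of its nullable positions: U → R then gives R then | then.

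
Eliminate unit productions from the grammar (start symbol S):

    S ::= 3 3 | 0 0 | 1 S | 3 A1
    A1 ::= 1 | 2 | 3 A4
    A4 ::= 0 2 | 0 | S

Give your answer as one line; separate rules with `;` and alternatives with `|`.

Unit pairs: A4 ⇒* {S}.
For each unit pair (A, B), copy every non-unit production of B to A, then drop all unit productions.

S ::= 3 3 | 0 0 | 1 S | 3 A1; A1 ::= 1 | 2 | 3 A4; A4 ::= 0 2 | 0 | 3 3 | 0 0 | 1 S | 3 A1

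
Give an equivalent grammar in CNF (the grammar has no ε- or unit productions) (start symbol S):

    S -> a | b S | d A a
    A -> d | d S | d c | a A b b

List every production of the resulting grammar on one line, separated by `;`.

S -> a | X1 S | X2 Y1; A -> d | X2 S | X2 X4 | X3 Y2; X1 -> b; X2 -> d; X3 -> a; X4 -> c; Y1 -> A X3; Y2 -> A Y3; Y3 -> X1 X1

Introduce a nonterminal for each terminal appearing in a rule of length ≥ 2: X1 → b, X2 → d, X3 → a, X4 → c.
Binarize each right-hand side of length ≥ 3 by chaining fresh nonterminals (Y1, Y2, …): affected rules were S → X2 A X3; A → X3 A X1 X1.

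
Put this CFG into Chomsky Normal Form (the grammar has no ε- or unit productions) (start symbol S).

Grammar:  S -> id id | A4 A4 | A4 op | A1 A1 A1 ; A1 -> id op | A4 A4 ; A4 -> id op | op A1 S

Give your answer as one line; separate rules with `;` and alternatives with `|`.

Introduce a nonterminal for each terminal appearing in a rule of length ≥ 2: X1 → id, X2 → op.
Binarize each right-hand side of length ≥ 3 by chaining fresh nonterminals (Y1, Y2, …): affected rules were S → A1 A1 A1; A4 → X2 A1 S.

S -> X1 X1 | A4 A4 | A4 X2 | A1 Y1; A1 -> X1 X2 | A4 A4; A4 -> X1 X2 | X2 Y2; X1 -> id; X2 -> op; Y1 -> A1 A1; Y2 -> A1 S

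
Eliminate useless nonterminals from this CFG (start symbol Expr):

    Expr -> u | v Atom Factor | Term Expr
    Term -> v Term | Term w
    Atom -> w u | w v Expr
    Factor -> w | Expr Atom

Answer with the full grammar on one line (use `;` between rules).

Generating nonterminals: {Atom, Expr, Factor}.
Reachable from Expr after that: {Atom, Expr, Factor}.
Removed useless symbols: {Term} and every production mentioning them.

Expr -> u | v Atom Factor; Atom -> w u | w v Expr; Factor -> w | Expr Atom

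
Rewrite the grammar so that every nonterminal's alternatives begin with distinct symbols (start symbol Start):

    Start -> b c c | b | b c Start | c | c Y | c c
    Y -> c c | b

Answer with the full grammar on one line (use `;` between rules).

Start has alternatives sharing prefix 'b': factor to Start → b Start1 with Start1 → c c | ε | c Start.
Start has alternatives sharing prefix 'c': factor to Start → c Start2 with Start2 → ε | Y | c.
Start1 has alternatives sharing prefix 'c': factor to Start1 → c Start11 with Start11 → c | Start.

Start -> b Start1 | c Start2; Y -> c c | b; Start1 -> ε | c Start11; Start2 -> ε | Y | c; Start11 -> c | Start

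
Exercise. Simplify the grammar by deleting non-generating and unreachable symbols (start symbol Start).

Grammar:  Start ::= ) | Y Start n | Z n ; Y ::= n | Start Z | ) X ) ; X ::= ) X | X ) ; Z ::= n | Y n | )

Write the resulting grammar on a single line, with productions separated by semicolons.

Start ::= ) | Y Start n | Z n; Y ::= n | Start Z; Z ::= n | Y n | )

Generating nonterminals: {Start, Y, Z}.
Reachable from Start after that: {Start, Y, Z}.
Removed useless symbols: {X} and every production mentioning them.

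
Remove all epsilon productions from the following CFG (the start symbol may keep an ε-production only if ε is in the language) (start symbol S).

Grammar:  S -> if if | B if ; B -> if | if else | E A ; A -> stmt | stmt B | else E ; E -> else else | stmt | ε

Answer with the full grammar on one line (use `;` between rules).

The nullable symbols are {E}.
ε ∉ L(G), so no ε-production is kept.
Expand every rule over subsets of its nullable positions: B → E A gives E A | A. A → else E gives else E | else.

S -> if if | B if; B -> if | if else | E A | A; A -> stmt | stmt B | else E | else; E -> else else | stmt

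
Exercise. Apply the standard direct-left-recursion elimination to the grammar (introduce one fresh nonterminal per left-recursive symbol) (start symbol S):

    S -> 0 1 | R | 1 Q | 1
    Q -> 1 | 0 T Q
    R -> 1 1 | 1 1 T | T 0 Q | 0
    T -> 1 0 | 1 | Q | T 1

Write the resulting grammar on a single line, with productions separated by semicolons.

S -> 0 1 | R | 1 Q | 1; Q -> 1 | 0 T Q; R -> 1 1 | 1 1 T | T 0 Q | 0; T -> 1 0 T' | 1 T' | Q T'; T' -> 1 T' | ε

Directly left-recursive nonterminal: T.
For T: α = {1}, β = {1 0, 1, Q}. Rewrite as T → β T' and T' → α T' | ε.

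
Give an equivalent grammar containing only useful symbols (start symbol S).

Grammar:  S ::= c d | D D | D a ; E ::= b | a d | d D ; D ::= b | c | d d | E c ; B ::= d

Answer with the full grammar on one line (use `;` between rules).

S ::= c d | D D | D a; E ::= b | a d | d D; D ::= b | c | d d | E c

Generating nonterminals: {B, D, E, S}.
Reachable from S after that: {D, E, S}.
Removed useless symbols: {B} and every production mentioning them.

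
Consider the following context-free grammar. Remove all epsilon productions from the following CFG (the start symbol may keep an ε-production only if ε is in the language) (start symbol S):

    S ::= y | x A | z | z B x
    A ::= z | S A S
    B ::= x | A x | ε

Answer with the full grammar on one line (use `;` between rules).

S ::= y | x A | z | z B x | z x; A ::= z | S A S; B ::= x | A x

Nullable nonterminals: {B}.
ε ∉ L(G), so no ε-production is kept.
Add the nullable-subset variants: S → z B x gives z B x | z x.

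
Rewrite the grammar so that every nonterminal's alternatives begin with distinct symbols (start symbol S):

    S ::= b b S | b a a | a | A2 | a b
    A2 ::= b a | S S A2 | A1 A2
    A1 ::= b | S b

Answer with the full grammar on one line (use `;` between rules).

S ::= A2 | b S' | a S''; A2 ::= b a | S S A2 | A1 A2; A1 ::= b | S b; S' ::= b S | a a; S'' ::= ε | b

S has alternatives sharing prefix 'b': factor to S → b S' with S' → b S | a a.
S has alternatives sharing prefix 'a': factor to S → a S'' with S'' → ε | b.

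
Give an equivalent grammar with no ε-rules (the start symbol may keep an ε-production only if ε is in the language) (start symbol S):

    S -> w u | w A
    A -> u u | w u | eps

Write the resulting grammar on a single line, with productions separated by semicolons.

S -> w u | w A | w; A -> u u | w u

The nullable symbols are {A}.
ε ∉ L(G), so no ε-production is kept.
For each production, add variants omitting each subset of nullable occurrences: S → w A gives w A | w.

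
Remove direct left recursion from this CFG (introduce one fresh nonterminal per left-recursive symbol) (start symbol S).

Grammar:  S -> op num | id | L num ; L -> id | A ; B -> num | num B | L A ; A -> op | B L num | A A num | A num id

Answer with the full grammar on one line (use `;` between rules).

S -> op num | id | L num; L -> id | A; B -> num | num B | L A; A -> op A' | B L num A'; A' -> A num A' | num id A' | ε

Directly left-recursive nonterminal: A.
For A: α = {A num, num id}, β = {op, B L num}. Rewrite as A → β A' and A' → α A' | ε.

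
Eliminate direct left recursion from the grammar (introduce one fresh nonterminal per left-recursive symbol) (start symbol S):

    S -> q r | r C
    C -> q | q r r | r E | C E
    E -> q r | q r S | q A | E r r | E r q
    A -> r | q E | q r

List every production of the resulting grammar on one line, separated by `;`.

S -> q r | r C; C -> q C' | q r r C' | r E C'; E -> q r E' | q r S E' | q A E'; A -> r | q E | q r; C' -> E C' | ε; E' -> r r E' | r q E' | ε

Directly left-recursive nonterminals: C, E.
For C: α = {E}, β = {q, q r r, r E}. Rewrite as C → β C' and C' → α C' | ε.
For E: α = {r r, r q}, β = {q r, q r S, q A}. Rewrite as E → β E' and E' → α E' | ε.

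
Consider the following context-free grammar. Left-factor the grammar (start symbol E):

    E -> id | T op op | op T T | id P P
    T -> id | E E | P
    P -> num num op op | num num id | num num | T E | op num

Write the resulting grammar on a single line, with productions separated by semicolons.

E has alternatives sharing prefix 'id': factor to E → id E' with E' → ε | P P.
P has alternatives sharing prefix 'num num': factor to P → num num P' with P' → op op | id | ε.

E -> T op op | op T T | id E'; T -> id | E E | P; P -> T E | op num | num num P'; E' -> ε | P P; P' -> op op | id | ε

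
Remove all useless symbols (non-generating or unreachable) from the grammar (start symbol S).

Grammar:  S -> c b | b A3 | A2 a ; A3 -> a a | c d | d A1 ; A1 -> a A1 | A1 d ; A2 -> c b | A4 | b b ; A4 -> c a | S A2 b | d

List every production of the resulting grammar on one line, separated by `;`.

Generating nonterminals: {A2, A3, A4, S}.
Reachable from S after that: {A2, A3, A4, S}.
Removed useless symbols: {A1} and every production mentioning them.

S -> c b | b A3 | A2 a; A3 -> a a | c d; A2 -> c b | A4 | b b; A4 -> c a | S A2 b | d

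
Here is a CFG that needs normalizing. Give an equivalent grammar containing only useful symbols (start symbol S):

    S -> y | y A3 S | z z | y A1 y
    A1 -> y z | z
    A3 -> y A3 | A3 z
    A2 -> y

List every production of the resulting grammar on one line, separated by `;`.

S -> y | z z | y A1 y; A1 -> y z | z

Generating nonterminals: {A1, A2, S}.
Reachable from S after that: {A1, S}.
Removed useless symbols: {A2, A3} and every production mentioning them.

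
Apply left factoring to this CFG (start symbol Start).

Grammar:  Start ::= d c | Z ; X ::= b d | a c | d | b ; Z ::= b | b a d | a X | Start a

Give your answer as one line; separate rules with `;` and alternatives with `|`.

Start ::= d c | Z; X ::= a c | d | b X1; Z ::= a X | Start a | b Z1; X1 ::= d | ε; Z1 ::= ε | a d

X has alternatives sharing prefix 'b': factor to X → b X1 with X1 → d | ε.
Z has alternatives sharing prefix 'b': factor to Z → b Z1 with Z1 → ε | a d.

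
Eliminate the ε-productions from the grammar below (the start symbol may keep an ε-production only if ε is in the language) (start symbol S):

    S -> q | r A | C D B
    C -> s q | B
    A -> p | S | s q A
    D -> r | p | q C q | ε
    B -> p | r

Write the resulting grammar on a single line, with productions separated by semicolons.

Nullable set = {D}.
ε ∉ L(G), so no ε-production is kept.
Add the nullable-subset variants: S → C D B gives C D B | C B.

S -> q | r A | C D B | C B; C -> s q | B; A -> p | S | s q A; D -> r | p | q C q; B -> p | r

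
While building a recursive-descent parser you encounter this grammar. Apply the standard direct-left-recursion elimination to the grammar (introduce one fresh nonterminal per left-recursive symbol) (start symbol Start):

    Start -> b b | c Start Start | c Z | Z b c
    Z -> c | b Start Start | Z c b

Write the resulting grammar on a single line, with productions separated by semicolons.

Directly left-recursive nonterminal: Z.
For Z: α = {c b}, β = {c, b Start Start}. Rewrite as Z → β Z1 and Z1 → α Z1 | ε.

Start -> b b | c Start Start | c Z | Z b c; Z -> c Z1 | b Start Start Z1; Z1 -> c b Z1 | ε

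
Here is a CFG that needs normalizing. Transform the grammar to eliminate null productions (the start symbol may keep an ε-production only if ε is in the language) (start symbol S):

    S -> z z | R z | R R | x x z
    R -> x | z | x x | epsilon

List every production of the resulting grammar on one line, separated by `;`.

Nullable set = {R, S}.
ε ∈ L(G) since S is nullable, so keep S → ε.
Expand every rule over subsets of its nullable positions: S → R z gives R z | z. S → R R gives R R | R.

S -> z z | R z | z | R R | R | x x z | ε; R -> x | z | x x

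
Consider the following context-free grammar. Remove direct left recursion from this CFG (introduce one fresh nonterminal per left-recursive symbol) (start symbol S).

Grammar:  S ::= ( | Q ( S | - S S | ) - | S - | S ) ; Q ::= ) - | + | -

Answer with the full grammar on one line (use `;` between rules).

S is directly left-recursive.
For S: α = {-, )}, β = {(, Q ( S, - S S, ) -}. Rewrite as S → β S' and S' → α S' | ε.

S ::= ( S' | Q ( S S' | - S S S' | ) - S'; Q ::= ) - | + | -; S' ::= - S' | ) S' | ε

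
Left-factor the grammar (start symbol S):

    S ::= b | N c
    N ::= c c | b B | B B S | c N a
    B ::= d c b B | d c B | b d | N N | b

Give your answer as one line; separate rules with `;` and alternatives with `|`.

S ::= b | N c; N ::= b B | B B S | c N'; B ::= N N | d c B' | b B''; N' ::= c | N a; B' ::= b B | B; B'' ::= d | epsilon

N has alternatives sharing prefix 'c': factor to N → c N' with N' → c | N a.
B has alternatives sharing prefix 'd c': factor to B → d c B' with B' → b B | B.
B has alternatives sharing prefix 'b': factor to B → b B'' with B'' → d | ε.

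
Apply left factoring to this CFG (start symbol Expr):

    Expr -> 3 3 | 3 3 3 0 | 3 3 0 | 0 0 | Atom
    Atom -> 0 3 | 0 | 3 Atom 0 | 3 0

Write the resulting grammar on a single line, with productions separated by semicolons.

Expr -> 0 0 | Atom | 3 3 Expr1; Atom -> 0 Atom1 | 3 Atom2; Expr1 -> ε | 3 0 | 0; Atom1 -> 3 | ε; Atom2 -> Atom 0 | 0

Expr has alternatives sharing prefix '3 3': factor to Expr → 3 3 Expr1 with Expr1 → ε | 3 0 | 0.
Atom has alternatives sharing prefix '0': factor to Atom → 0 Atom1 with Atom1 → 3 | ε.
Atom has alternatives sharing prefix '3': factor to Atom → 3 Atom2 with Atom2 → Atom 0 | 0.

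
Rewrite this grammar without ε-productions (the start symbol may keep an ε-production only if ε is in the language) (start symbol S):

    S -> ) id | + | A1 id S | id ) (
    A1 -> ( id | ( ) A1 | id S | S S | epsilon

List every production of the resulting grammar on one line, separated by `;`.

S -> ) id | + | A1 id S | id S | id ) (; A1 -> ( id | ( ) A1 | ( ) | id S | S S

Nullable set = {A1}.
ε ∉ L(G), so no ε-production is kept.
Add the nullable-subset variants: S → A1 id S gives A1 id S | id S. A1 → ( ) A1 gives ( ) A1 | ( ).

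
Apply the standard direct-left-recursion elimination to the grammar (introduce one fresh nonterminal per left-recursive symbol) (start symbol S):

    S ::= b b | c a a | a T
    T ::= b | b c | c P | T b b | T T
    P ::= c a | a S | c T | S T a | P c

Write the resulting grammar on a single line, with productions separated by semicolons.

S ::= b b | c a a | a T; T ::= b T' | b c T' | c P T'; P ::= c a P' | a S P' | c T P' | S T a P'; T' ::= b b T' | T T' | ε; P' ::= c P' | ε

Left recursion appears on T, P.
For T: α = {b b, T}, β = {b, b c, c P}. Rewrite as T → β T' and T' → α T' | ε.
For P: α = {c}, β = {c a, a S, c T, S T a}. Rewrite as P → β P' and P' → α P' | ε.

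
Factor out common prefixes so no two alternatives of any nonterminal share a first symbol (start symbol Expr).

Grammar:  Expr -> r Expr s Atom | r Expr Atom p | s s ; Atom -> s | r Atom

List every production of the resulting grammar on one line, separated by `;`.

Expr -> s s | r Expr Expr1; Atom -> s | r Atom; Expr1 -> s Atom | Atom p

Expr has alternatives sharing prefix 'r Expr': factor to Expr → r Expr Expr1 with Expr1 → s Atom | Atom p.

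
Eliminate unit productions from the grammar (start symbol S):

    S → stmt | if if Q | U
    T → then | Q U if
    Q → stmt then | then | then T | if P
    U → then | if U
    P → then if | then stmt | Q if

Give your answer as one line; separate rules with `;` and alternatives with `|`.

Unit pairs: S ⇒* {U}.
Replace each nonterminal's rules with the union of the non-unit rules of every nonterminal it unit-derives.

S → then | if U | stmt | if if Q; T → then | Q U if; Q → stmt then | then | then T | if P; U → then | if U; P → then if | then stmt | Q if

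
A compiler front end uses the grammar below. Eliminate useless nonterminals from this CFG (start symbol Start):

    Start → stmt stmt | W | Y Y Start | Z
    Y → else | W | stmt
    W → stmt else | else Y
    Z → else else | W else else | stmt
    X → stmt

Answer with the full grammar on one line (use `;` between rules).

Generating nonterminals: {Start, W, X, Y, Z}.
Reachable from Start after that: {Start, W, Y, Z}.
Removed useless symbols: {X} and every production mentioning them.

Start → stmt stmt | W | Y Y Start | Z; Y → else | W | stmt; W → stmt else | else Y; Z → else else | W else else | stmt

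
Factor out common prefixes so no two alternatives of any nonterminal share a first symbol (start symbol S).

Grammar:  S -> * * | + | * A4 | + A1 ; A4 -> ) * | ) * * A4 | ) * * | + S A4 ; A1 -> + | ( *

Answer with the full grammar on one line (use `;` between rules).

S has alternatives sharing prefix '*': factor to S → * S' with S' → * | A4.
S has alternatives sharing prefix '+': factor to S → + S'' with S'' → ε | A1.
A4 has alternatives sharing prefix ') *': factor to A4 → ) * A4' with A4' → ε | * A4 | *.
A4' has alternatives sharing prefix '*': factor to A4' → * A4'' with A4'' → A4 | ε.

S -> * S' | + S''; A4 -> + S A4 | ) * A4'; A1 -> + | ( *; S' -> * | A4; S'' -> ε | A1; A4' -> ε | * A4''; A4'' -> A4 | ε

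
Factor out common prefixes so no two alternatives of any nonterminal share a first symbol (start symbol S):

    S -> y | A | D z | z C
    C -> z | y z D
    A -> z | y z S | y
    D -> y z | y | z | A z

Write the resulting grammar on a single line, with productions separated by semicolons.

S -> y | A | D z | z C; C -> z | y z D; A -> z | y A'; D -> z | A z | y D'; A' -> z S | ε; D' -> z | ε

A has alternatives sharing prefix 'y': factor to A → y A' with A' → z S | ε.
D has alternatives sharing prefix 'y': factor to D → y D' with D' → z | ε.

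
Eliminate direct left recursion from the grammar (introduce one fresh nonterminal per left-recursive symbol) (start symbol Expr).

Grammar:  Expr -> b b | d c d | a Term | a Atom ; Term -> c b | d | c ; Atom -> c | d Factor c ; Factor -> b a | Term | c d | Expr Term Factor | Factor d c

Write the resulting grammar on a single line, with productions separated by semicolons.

Factor is directly left-recursive.
For Factor: α = {d c}, β = {b a, Term, c d, Expr Term Factor}. Rewrite as Factor → β Factor1 and Factor1 → α Factor1 | ε.

Expr -> b b | d c d | a Term | a Atom; Term -> c b | d | c; Atom -> c | d Factor c; Factor -> b a Factor1 | Term Factor1 | c d Factor1 | Expr Term Factor Factor1; Factor1 -> d c Factor1 | ε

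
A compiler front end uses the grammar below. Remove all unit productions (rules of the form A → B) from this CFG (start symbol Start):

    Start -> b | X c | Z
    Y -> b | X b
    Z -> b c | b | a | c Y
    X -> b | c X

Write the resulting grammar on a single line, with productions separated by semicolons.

Unit pairs: Start ⇒* {Z}.
For each unit pair (A, B), copy every non-unit production of B to A, then drop all unit productions.

Start -> b c | b | a | c Y | X c; Y -> b | X b; Z -> b c | b | a | c Y; X -> b | c X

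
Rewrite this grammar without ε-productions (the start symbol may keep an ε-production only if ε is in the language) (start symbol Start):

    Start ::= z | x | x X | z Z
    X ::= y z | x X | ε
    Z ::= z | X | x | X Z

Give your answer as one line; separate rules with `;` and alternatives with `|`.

Start ::= z | x | x X | z Z; X ::= y z | x X | x; Z ::= z | X | x | X Z

Nullable nonterminals: {X, Z}.
ε ∉ L(G), so no ε-production is kept.
Expand every rule over subsets of its nullable positions: X → x X gives x X | x.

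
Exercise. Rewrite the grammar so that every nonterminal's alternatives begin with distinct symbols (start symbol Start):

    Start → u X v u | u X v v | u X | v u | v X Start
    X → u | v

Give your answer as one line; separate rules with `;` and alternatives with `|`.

Start has alternatives sharing prefix 'u X': factor to Start → u X Start1 with Start1 → v u | v v | ε.
Start has alternatives sharing prefix 'v': factor to Start → v Start2 with Start2 → u | X Start.
Start1 has alternatives sharing prefix 'v': factor to Start1 → v Start11 with Start11 → u | v.

Start → u X Start1 | v Start2; X → u | v; Start1 → ε | v Start11; Start2 → u | X Start; Start11 → u | v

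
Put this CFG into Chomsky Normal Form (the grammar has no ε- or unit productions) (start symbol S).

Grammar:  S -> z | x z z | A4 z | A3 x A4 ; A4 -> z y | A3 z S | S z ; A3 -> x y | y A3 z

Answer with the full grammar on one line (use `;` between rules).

Introduce a nonterminal for each terminal appearing in a rule of length ≥ 2: X1 → x, X2 → z, X3 → y.
Binarize each right-hand side of length ≥ 3 by chaining fresh nonterminals (Y1, Y2, …): affected rules were S → X1 X2 X2; S → A3 X1 A4; A4 → A3 X2 S; A3 → X3 A3 X2.

S -> z | X1 Y1 | A4 X2 | A3 Y2; A4 -> X2 X3 | A3 Y3 | S X2; A3 -> X1 X3 | X3 Y4; X1 -> x; X2 -> z; X3 -> y; Y1 -> X2 X2; Y2 -> X1 A4; Y3 -> X2 S; Y4 -> A3 X2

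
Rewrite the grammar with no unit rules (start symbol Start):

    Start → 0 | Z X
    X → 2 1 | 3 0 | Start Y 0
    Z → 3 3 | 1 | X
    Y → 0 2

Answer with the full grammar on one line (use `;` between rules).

Start → 0 | Z X; X → 2 1 | 3 0 | Start Y 0; Z → 3 3 | 1 | 2 1 | 3 0 | Start Y 0; Y → 0 2

Unit pairs: Z ⇒* {X}.
For every A with A ⇒* B via unit rules, add B's non-unit alternatives to A; then delete every rule of the form X → Y.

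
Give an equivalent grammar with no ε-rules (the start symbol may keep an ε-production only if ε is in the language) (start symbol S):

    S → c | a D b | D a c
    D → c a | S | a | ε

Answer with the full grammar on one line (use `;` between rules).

S → c | a D b | a b | D a c | a c; D → c a | S | a

Nullable set = {D}.
ε ∉ L(G), so no ε-production is kept.
Expand every rule over subsets of its nullable positions: S → a D b gives a D b | a b. S → D a c gives D a c | a c.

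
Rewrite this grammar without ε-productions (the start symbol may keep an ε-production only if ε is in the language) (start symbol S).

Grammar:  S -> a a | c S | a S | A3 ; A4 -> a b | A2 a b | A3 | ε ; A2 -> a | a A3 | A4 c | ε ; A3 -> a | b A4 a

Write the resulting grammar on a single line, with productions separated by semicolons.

S -> a a | c S | a S | A3; A4 -> a b | A2 a b | A3; A2 -> a | a A3 | A4 c | c; A3 -> a | b A4 a | b a

Nullable nonterminals: {A2, A4}.
ε ∉ L(G), so no ε-production is kept.
Expand every rule over subsets of its nullable positions: A2 → A4 c gives A4 c | c. A3 → b A4 a gives b A4 a | b a.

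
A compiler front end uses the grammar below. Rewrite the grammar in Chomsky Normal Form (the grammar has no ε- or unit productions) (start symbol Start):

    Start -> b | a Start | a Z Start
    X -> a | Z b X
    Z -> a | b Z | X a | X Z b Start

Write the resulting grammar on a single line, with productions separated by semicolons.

Introduce a nonterminal for each terminal appearing in a rule of length ≥ 2: X1 → a, X2 → b.
Binarize each right-hand side of length ≥ 3 by chaining fresh nonterminals (Y1, Y2, …): affected rules were Start → X1 Z Start; X → Z X2 X; Z → X Z X2 Start.

Start -> b | X1 Start | X1 Y1; X -> a | Z Y2; Z -> a | X2 Z | X X1 | X Y3; X1 -> a; X2 -> b; Y1 -> Z Start; Y2 -> X2 X; Y3 -> Z Y4; Y4 -> X2 Start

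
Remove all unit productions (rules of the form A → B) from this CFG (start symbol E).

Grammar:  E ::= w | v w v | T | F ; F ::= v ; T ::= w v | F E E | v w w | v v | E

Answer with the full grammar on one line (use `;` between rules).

E ::= w | v w v | v | w v | F E E | v w w | v v; F ::= v; T ::= w | v w v | v | w v | F E E | v w w | v v

Unit pairs: E ⇒* {F, T}; T ⇒* {E, F}.
Replace each nonterminal's rules with the union of the non-unit rules of every nonterminal it unit-derives.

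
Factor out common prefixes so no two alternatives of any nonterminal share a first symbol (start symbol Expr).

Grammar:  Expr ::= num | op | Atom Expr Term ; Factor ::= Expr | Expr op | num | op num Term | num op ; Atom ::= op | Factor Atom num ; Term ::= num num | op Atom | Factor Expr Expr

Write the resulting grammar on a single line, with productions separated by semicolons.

Factor has alternatives sharing prefix 'Expr': factor to Factor → Expr Factor1 with Factor1 → ε | op.
Factor has alternatives sharing prefix 'num': factor to Factor → num Factor2 with Factor2 → ε | op.

Expr ::= num | op | Atom Expr Term; Factor ::= op num Term | Expr Factor1 | num Factor2; Atom ::= op | Factor Atom num; Term ::= num num | op Atom | Factor Expr Expr; Factor1 ::= epsilon | op; Factor2 ::= epsilon | op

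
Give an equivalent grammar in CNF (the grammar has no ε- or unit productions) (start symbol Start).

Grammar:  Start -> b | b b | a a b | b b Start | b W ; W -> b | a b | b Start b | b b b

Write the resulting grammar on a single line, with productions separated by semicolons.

Introduce a nonterminal for each terminal appearing in a rule of length ≥ 2: X1 → b, X2 → a.
Binarize each right-hand side of length ≥ 3 by chaining fresh nonterminals (Y1, Y2, …): affected rules were Start → X2 X2 X1; Start → X1 X1 Start; W → X1 Start X1; W → X1 X1 X1.

Start -> b | X1 X1 | X2 Y1 | X1 Y2 | X1 W; W -> b | X2 X1 | X1 Y3 | X1 Y4; X1 -> b; X2 -> a; Y1 -> X2 X1; Y2 -> X1 Start; Y3 -> Start X1; Y4 -> X1 X1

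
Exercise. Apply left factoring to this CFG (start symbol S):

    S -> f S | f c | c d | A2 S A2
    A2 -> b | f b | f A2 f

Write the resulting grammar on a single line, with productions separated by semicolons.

S -> c d | A2 S A2 | f S'; A2 -> b | f A2'; S' -> S | c; A2' -> b | A2 f

S has alternatives sharing prefix 'f': factor to S → f S' with S' → S | c.
A2 has alternatives sharing prefix 'f': factor to A2 → f A2' with A2' → b | A2 f.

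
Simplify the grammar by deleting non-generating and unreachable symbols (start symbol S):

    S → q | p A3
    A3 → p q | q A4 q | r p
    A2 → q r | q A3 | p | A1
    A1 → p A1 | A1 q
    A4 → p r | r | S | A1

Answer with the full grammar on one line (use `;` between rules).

S → q | p A3; A3 → p q | q A4 q | r p; A4 → p r | r | S

Generating nonterminals: {A2, A3, A4, S}.
Reachable from S after that: {A3, A4, S}.
Removed useless symbols: {A1, A2} and every production mentioning them.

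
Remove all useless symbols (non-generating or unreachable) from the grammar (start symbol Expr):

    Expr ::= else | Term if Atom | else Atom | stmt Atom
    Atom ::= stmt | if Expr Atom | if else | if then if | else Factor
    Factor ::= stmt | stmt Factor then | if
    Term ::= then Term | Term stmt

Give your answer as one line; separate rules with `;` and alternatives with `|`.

Expr ::= else | else Atom | stmt Atom; Atom ::= stmt | if Expr Atom | if else | if then if | else Factor; Factor ::= stmt | stmt Factor then | if

Generating nonterminals: {Atom, Expr, Factor}.
Reachable from Expr after that: {Atom, Expr, Factor}.
Removed useless symbols: {Term} and every production mentioning them.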